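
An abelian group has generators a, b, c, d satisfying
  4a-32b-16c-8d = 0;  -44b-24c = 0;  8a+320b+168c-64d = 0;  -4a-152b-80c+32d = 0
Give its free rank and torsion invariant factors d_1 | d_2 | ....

rank_ℚ(R)=4; free=4−4=0
SNF(R) diag = [4, 4, 8, 24] → torsion [4, 4, 8, 24]

Answer: M ≅ ℤ/4 ⊕ ℤ/4 ⊕ ℤ/8 ⊕ ℤ/24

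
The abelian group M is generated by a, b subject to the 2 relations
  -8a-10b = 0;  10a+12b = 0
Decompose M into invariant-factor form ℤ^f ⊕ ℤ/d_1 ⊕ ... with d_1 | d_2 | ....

Answer: M ≅ ℤ/2 ⊕ ℤ/2

Derivation:
rank_ℚ(R)=2; free=2−2=0
SNF(R) diag = [2, 2] → torsion [2, 2]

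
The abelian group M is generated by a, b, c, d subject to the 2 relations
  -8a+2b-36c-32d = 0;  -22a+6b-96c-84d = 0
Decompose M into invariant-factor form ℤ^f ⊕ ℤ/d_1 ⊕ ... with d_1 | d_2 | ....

rank_ℚ(R)=2; free=4−2=2
SNF(R) diag = [2, 2] → torsion [2, 2]

Answer: M ≅ ℤ^2 ⊕ ℤ/2 ⊕ ℤ/2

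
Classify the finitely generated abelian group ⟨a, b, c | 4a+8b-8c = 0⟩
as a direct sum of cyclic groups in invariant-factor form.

rank_ℚ(R)=1; free=3−1=2
SNF(R) diag = [4] → torsion [4]

Answer: M ≅ ℤ^2 ⊕ ℤ/4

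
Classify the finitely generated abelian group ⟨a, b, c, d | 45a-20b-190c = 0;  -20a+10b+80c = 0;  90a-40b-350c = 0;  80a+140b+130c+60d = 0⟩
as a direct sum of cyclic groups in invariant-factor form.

rank_ℚ(R)=4; free=4−4=0
SNF(R) diag = [5, 10, 30, 60] → torsion [5, 10, 30, 60]

Answer: M ≅ ℤ/5 ⊕ ℤ/10 ⊕ ℤ/30 ⊕ ℤ/60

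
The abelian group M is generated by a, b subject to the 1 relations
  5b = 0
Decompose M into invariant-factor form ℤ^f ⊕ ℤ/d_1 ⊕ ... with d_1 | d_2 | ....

Answer: M ≅ ℤ^1 ⊕ ℤ/5

Derivation:
rank_ℚ(R)=1; free=2−1=1
SNF(R) diag = [5] → torsion [5]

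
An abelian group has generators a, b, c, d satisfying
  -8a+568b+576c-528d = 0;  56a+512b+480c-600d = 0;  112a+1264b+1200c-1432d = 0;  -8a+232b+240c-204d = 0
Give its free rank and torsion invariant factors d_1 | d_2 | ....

Answer: M ≅ ℤ/4 ⊕ ℤ/8 ⊕ ℤ/24 ⊕ ℤ/48

Derivation:
rank_ℚ(R)=4; free=4−4=0
SNF(R) diag = [4, 8, 24, 48] → torsion [4, 8, 24, 48]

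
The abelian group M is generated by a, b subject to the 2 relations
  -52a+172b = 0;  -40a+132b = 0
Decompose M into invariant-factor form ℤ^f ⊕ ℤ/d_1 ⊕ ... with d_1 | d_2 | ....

rank_ℚ(R)=2; free=2−2=0
SNF(R) diag = [4, 4] → torsion [4, 4]

Answer: M ≅ ℤ/4 ⊕ ℤ/4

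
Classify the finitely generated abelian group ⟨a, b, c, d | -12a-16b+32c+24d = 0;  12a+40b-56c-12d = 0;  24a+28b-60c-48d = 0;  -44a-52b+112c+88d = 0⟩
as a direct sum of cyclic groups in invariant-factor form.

rank_ℚ(R)=4; free=4−4=0
SNF(R) diag = [4, 4, 4, 12] → torsion [4, 4, 4, 12]

Answer: M ≅ ℤ/4 ⊕ ℤ/4 ⊕ ℤ/4 ⊕ ℤ/12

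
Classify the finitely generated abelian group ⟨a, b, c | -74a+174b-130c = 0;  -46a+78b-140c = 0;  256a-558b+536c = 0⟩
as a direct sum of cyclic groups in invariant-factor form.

rank_ℚ(R)=3; free=3−3=0
SNF(R) diag = [2, 6, 6] → torsion [2, 6, 6]

Answer: M ≅ ℤ/2 ⊕ ℤ/6 ⊕ ℤ/6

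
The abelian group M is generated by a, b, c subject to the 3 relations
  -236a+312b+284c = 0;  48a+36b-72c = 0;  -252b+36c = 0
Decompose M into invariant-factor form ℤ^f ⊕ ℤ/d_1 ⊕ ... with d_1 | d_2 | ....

Answer: M ≅ ℤ/4 ⊕ ℤ/12 ⊕ ℤ/36

Derivation:
rank_ℚ(R)=3; free=3−3=0
SNF(R) diag = [4, 12, 36] → torsion [4, 12, 36]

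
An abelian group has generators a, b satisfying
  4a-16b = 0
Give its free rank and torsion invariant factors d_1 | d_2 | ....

rank_ℚ(R)=1; free=2−1=1
SNF(R) diag = [4] → torsion [4]

Answer: M ≅ ℤ^1 ⊕ ℤ/4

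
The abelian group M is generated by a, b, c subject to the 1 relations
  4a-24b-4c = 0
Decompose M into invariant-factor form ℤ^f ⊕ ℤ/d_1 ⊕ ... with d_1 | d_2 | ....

Answer: M ≅ ℤ^2 ⊕ ℤ/4

Derivation:
rank_ℚ(R)=1; free=3−1=2
SNF(R) diag = [4] → torsion [4]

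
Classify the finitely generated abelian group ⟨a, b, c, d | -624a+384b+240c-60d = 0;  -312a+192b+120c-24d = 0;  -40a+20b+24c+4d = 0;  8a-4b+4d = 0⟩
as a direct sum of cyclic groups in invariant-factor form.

Answer: M ≅ ℤ/4 ⊕ ℤ/12 ⊕ ℤ/24 ⊕ ℤ/72

Derivation:
rank_ℚ(R)=4; free=4−4=0
SNF(R) diag = [4, 12, 24, 72] → torsion [4, 12, 24, 72]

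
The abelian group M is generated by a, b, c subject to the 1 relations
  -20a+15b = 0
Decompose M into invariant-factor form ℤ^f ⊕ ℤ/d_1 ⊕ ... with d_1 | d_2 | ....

rank_ℚ(R)=1; free=3−1=2
SNF(R) diag = [5] → torsion [5]

Answer: M ≅ ℤ^2 ⊕ ℤ/5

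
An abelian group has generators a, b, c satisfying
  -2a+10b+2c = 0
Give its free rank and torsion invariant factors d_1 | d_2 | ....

Answer: M ≅ ℤ^2 ⊕ ℤ/2

Derivation:
rank_ℚ(R)=1; free=3−1=2
SNF(R) diag = [2] → torsion [2]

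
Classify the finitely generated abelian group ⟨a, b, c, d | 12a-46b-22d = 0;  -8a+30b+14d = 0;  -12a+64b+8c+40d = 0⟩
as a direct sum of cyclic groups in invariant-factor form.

rank_ℚ(R)=3; free=4−3=1
SNF(R) diag = [2, 4, 8] → torsion [2, 4, 8]

Answer: M ≅ ℤ^1 ⊕ ℤ/2 ⊕ ℤ/4 ⊕ ℤ/8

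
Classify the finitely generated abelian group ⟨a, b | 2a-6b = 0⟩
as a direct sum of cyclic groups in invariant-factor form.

Answer: M ≅ ℤ^1 ⊕ ℤ/2

Derivation:
rank_ℚ(R)=1; free=2−1=1
SNF(R) diag = [2] → torsion [2]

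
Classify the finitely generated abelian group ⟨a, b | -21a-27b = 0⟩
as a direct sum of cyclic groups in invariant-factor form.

rank_ℚ(R)=1; free=2−1=1
SNF(R) diag = [3] → torsion [3]

Answer: M ≅ ℤ^1 ⊕ ℤ/3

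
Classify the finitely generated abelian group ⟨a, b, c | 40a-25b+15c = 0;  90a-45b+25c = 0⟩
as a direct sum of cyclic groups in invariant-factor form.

Answer: M ≅ ℤ^1 ⊕ ℤ/5 ⊕ ℤ/10

Derivation:
rank_ℚ(R)=2; free=3−2=1
SNF(R) diag = [5, 10] → torsion [5, 10]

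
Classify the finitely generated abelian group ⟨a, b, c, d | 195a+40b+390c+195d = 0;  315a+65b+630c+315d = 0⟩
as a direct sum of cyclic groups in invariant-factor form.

rank_ℚ(R)=2; free=4−2=2
SNF(R) diag = [5, 15] → torsion [5, 15]

Answer: M ≅ ℤ^2 ⊕ ℤ/5 ⊕ ℤ/15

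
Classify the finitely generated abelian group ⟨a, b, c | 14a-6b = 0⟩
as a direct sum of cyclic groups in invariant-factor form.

rank_ℚ(R)=1; free=3−1=2
SNF(R) diag = [2] → torsion [2]

Answer: M ≅ ℤ^2 ⊕ ℤ/2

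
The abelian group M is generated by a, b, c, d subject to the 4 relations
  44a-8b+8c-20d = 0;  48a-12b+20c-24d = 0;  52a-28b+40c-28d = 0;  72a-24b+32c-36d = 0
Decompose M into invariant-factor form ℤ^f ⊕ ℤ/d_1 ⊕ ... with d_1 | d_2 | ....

rank_ℚ(R)=4; free=4−4=0
SNF(R) diag = [4, 4, 12, 12] → torsion [4, 4, 12, 12]

Answer: M ≅ ℤ/4 ⊕ ℤ/4 ⊕ ℤ/12 ⊕ ℤ/12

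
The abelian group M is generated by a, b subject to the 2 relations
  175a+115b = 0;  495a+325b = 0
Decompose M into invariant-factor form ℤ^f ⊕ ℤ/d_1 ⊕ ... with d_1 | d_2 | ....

rank_ℚ(R)=2; free=2−2=0
SNF(R) diag = [5, 10] → torsion [5, 10]

Answer: M ≅ ℤ/5 ⊕ ℤ/10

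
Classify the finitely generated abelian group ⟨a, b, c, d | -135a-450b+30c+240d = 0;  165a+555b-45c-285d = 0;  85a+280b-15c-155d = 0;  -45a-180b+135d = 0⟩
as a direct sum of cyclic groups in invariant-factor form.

Answer: M ≅ ℤ/5 ⊕ ℤ/15 ⊕ ℤ/15 ⊕ ℤ/45

Derivation:
rank_ℚ(R)=4; free=4−4=0
SNF(R) diag = [5, 15, 15, 45] → torsion [5, 15, 15, 45]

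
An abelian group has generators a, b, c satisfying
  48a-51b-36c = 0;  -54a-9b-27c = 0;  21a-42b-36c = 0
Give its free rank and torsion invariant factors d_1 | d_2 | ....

rank_ℚ(R)=3; free=3−3=0
SNF(R) diag = [3, 9, 27] → torsion [3, 9, 27]

Answer: M ≅ ℤ/3 ⊕ ℤ/9 ⊕ ℤ/27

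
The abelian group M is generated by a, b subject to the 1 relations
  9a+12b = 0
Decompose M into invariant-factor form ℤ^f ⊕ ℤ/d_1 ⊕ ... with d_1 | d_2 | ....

Answer: M ≅ ℤ^1 ⊕ ℤ/3

Derivation:
rank_ℚ(R)=1; free=2−1=1
SNF(R) diag = [3] → torsion [3]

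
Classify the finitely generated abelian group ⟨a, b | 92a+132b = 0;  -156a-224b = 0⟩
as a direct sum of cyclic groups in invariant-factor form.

Answer: M ≅ ℤ/4 ⊕ ℤ/4

Derivation:
rank_ℚ(R)=2; free=2−2=0
SNF(R) diag = [4, 4] → torsion [4, 4]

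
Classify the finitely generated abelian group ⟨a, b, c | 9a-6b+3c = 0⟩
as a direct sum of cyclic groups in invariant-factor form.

rank_ℚ(R)=1; free=3−1=2
SNF(R) diag = [3] → torsion [3]

Answer: M ≅ ℤ^2 ⊕ ℤ/3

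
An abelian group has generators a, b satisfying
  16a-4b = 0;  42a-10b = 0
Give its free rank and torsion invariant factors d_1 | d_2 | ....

rank_ℚ(R)=2; free=2−2=0
SNF(R) diag = [2, 4] → torsion [2, 4]

Answer: M ≅ ℤ/2 ⊕ ℤ/4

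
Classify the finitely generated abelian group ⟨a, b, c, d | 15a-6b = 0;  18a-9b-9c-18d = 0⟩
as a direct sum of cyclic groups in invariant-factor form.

Answer: M ≅ ℤ^2 ⊕ ℤ/3 ⊕ ℤ/9

Derivation:
rank_ℚ(R)=2; free=4−2=2
SNF(R) diag = [3, 9] → torsion [3, 9]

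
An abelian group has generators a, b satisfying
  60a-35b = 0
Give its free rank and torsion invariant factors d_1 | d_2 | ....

Answer: M ≅ ℤ^1 ⊕ ℤ/5

Derivation:
rank_ℚ(R)=1; free=2−1=1
SNF(R) diag = [5] → torsion [5]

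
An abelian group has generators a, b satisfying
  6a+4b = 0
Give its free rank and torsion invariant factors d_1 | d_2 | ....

Answer: M ≅ ℤ^1 ⊕ ℤ/2

Derivation:
rank_ℚ(R)=1; free=2−1=1
SNF(R) diag = [2] → torsion [2]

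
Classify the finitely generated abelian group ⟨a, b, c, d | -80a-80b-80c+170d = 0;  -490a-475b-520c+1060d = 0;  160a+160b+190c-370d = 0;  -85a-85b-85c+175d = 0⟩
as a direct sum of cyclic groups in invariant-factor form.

rank_ℚ(R)=4; free=4−4=0
SNF(R) diag = [5, 15, 30, 90] → torsion [5, 15, 30, 90]

Answer: M ≅ ℤ/5 ⊕ ℤ/15 ⊕ ℤ/30 ⊕ ℤ/90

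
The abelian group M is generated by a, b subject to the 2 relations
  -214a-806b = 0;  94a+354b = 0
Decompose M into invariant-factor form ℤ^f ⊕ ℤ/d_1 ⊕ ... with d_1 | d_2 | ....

Answer: M ≅ ℤ/2 ⊕ ℤ/4

Derivation:
rank_ℚ(R)=2; free=2−2=0
SNF(R) diag = [2, 4] → torsion [2, 4]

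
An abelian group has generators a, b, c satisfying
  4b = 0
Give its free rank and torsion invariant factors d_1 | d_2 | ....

Answer: M ≅ ℤ^2 ⊕ ℤ/4

Derivation:
rank_ℚ(R)=1; free=3−1=2
SNF(R) diag = [4] → torsion [4]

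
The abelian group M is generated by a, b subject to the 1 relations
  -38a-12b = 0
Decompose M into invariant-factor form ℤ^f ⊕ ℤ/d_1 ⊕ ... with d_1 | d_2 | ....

Answer: M ≅ ℤ^1 ⊕ ℤ/2

Derivation:
rank_ℚ(R)=1; free=2−1=1
SNF(R) diag = [2] → torsion [2]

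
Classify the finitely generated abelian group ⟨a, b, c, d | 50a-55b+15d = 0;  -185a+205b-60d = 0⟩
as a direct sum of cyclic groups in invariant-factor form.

Answer: M ≅ ℤ^2 ⊕ ℤ/5 ⊕ ℤ/15

Derivation:
rank_ℚ(R)=2; free=4−2=2
SNF(R) diag = [5, 15] → torsion [5, 15]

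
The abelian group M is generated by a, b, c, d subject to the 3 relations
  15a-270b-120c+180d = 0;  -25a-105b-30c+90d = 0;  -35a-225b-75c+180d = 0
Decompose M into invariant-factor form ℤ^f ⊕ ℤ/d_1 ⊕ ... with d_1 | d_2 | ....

rank_ℚ(R)=3; free=4−3=1
SNF(R) diag = [5, 15, 15] → torsion [5, 15, 15]

Answer: M ≅ ℤ^1 ⊕ ℤ/5 ⊕ ℤ/15 ⊕ ℤ/15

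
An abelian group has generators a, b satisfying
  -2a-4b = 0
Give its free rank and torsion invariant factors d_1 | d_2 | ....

Answer: M ≅ ℤ^1 ⊕ ℤ/2

Derivation:
rank_ℚ(R)=1; free=2−1=1
SNF(R) diag = [2] → torsion [2]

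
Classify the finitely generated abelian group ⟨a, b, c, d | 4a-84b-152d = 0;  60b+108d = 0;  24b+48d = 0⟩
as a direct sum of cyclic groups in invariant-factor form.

Answer: M ≅ ℤ^1 ⊕ ℤ/4 ⊕ ℤ/12 ⊕ ℤ/24

Derivation:
rank_ℚ(R)=3; free=4−3=1
SNF(R) diag = [4, 12, 24] → torsion [4, 12, 24]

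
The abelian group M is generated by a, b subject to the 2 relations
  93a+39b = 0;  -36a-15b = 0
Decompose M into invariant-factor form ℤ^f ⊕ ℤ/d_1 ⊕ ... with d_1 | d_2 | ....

rank_ℚ(R)=2; free=2−2=0
SNF(R) diag = [3, 3] → torsion [3, 3]

Answer: M ≅ ℤ/3 ⊕ ℤ/3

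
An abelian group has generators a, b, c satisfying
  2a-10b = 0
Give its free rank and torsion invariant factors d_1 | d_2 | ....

rank_ℚ(R)=1; free=3−1=2
SNF(R) diag = [2] → torsion [2]

Answer: M ≅ ℤ^2 ⊕ ℤ/2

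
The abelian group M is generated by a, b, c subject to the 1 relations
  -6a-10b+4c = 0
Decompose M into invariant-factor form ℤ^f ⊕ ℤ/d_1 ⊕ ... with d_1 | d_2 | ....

Answer: M ≅ ℤ^2 ⊕ ℤ/2

Derivation:
rank_ℚ(R)=1; free=3−1=2
SNF(R) diag = [2] → torsion [2]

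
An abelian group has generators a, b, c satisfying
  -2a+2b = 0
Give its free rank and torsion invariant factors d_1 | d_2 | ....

Answer: M ≅ ℤ^2 ⊕ ℤ/2

Derivation:
rank_ℚ(R)=1; free=3−1=2
SNF(R) diag = [2] → torsion [2]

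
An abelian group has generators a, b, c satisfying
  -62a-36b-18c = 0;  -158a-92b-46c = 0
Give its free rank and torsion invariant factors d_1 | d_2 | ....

Answer: M ≅ ℤ^1 ⊕ ℤ/2 ⊕ ℤ/4

Derivation:
rank_ℚ(R)=2; free=3−2=1
SNF(R) diag = [2, 4] → torsion [2, 4]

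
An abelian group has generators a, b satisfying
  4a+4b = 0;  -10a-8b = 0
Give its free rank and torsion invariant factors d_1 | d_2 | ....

rank_ℚ(R)=2; free=2−2=0
SNF(R) diag = [2, 4] → torsion [2, 4]

Answer: M ≅ ℤ/2 ⊕ ℤ/4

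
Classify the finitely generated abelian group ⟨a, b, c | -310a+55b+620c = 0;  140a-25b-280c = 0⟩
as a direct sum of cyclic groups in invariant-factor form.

rank_ℚ(R)=2; free=3−2=1
SNF(R) diag = [5, 10] → torsion [5, 10]

Answer: M ≅ ℤ^1 ⊕ ℤ/5 ⊕ ℤ/10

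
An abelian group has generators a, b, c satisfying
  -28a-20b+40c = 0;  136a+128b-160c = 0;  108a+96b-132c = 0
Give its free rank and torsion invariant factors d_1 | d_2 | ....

Answer: M ≅ ℤ/4 ⊕ ℤ/12 ⊕ ℤ/24

Derivation:
rank_ℚ(R)=3; free=3−3=0
SNF(R) diag = [4, 12, 24] → torsion [4, 12, 24]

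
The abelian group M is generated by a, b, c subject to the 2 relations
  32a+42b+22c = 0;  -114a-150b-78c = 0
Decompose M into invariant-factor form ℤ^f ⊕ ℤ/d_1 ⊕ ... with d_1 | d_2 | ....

Answer: M ≅ ℤ^1 ⊕ ℤ/2 ⊕ ℤ/6

Derivation:
rank_ℚ(R)=2; free=3−2=1
SNF(R) diag = [2, 6] → torsion [2, 6]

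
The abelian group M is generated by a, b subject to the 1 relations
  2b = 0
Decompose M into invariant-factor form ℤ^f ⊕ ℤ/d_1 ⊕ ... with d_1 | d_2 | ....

rank_ℚ(R)=1; free=2−1=1
SNF(R) diag = [2] → torsion [2]

Answer: M ≅ ℤ^1 ⊕ ℤ/2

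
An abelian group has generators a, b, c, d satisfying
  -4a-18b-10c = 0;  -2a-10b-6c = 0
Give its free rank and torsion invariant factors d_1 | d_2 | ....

Answer: M ≅ ℤ^2 ⊕ ℤ/2 ⊕ ℤ/2

Derivation:
rank_ℚ(R)=2; free=4−2=2
SNF(R) diag = [2, 2] → torsion [2, 2]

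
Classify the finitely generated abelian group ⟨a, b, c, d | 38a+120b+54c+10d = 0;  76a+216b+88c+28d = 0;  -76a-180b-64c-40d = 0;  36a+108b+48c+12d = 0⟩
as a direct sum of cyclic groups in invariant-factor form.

rank_ℚ(R)=4; free=4−4=0
SNF(R) diag = [2, 4, 12, 36] → torsion [2, 4, 12, 36]

Answer: M ≅ ℤ/2 ⊕ ℤ/4 ⊕ ℤ/12 ⊕ ℤ/36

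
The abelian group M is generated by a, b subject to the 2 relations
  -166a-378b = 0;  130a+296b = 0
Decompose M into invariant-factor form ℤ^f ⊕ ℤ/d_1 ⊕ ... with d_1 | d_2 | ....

rank_ℚ(R)=2; free=2−2=0
SNF(R) diag = [2, 2] → torsion [2, 2]

Answer: M ≅ ℤ/2 ⊕ ℤ/2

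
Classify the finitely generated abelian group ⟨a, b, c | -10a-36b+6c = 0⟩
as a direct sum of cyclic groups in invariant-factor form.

Answer: M ≅ ℤ^2 ⊕ ℤ/2

Derivation:
rank_ℚ(R)=1; free=3−1=2
SNF(R) diag = [2] → torsion [2]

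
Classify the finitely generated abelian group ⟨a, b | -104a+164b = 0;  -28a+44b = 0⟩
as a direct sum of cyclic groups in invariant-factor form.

Answer: M ≅ ℤ/4 ⊕ ℤ/4

Derivation:
rank_ℚ(R)=2; free=2−2=0
SNF(R) diag = [4, 4] → torsion [4, 4]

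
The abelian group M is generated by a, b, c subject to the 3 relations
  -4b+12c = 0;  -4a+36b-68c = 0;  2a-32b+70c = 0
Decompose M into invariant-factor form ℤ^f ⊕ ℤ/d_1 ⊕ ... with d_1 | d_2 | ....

rank_ℚ(R)=3; free=3−3=0
SNF(R) diag = [2, 4, 12] → torsion [2, 4, 12]

Answer: M ≅ ℤ/2 ⊕ ℤ/4 ⊕ ℤ/12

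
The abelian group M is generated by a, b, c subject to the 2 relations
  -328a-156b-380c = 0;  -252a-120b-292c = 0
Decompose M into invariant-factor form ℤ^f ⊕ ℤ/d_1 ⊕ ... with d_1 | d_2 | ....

Answer: M ≅ ℤ^1 ⊕ ℤ/4 ⊕ ℤ/4

Derivation:
rank_ℚ(R)=2; free=3−2=1
SNF(R) diag = [4, 4] → torsion [4, 4]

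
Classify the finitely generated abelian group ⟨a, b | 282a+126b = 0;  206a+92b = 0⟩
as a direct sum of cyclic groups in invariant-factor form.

rank_ℚ(R)=2; free=2−2=0
SNF(R) diag = [2, 6] → torsion [2, 6]

Answer: M ≅ ℤ/2 ⊕ ℤ/6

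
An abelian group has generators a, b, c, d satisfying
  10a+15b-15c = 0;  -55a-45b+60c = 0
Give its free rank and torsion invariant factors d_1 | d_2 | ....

Answer: M ≅ ℤ^2 ⊕ ℤ/5 ⊕ ℤ/15

Derivation:
rank_ℚ(R)=2; free=4−2=2
SNF(R) diag = [5, 15] → torsion [5, 15]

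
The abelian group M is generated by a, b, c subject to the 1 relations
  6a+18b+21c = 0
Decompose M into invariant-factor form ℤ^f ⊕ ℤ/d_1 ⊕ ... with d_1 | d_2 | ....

rank_ℚ(R)=1; free=3−1=2
SNF(R) diag = [3] → torsion [3]

Answer: M ≅ ℤ^2 ⊕ ℤ/3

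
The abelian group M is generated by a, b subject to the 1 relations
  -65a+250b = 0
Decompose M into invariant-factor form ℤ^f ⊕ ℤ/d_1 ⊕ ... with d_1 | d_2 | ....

Answer: M ≅ ℤ^1 ⊕ ℤ/5

Derivation:
rank_ℚ(R)=1; free=2−1=1
SNF(R) diag = [5] → torsion [5]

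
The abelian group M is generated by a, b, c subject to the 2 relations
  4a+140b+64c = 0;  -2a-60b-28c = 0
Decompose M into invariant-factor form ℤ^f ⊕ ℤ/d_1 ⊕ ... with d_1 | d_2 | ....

rank_ℚ(R)=2; free=3−2=1
SNF(R) diag = [2, 4] → torsion [2, 4]

Answer: M ≅ ℤ^1 ⊕ ℤ/2 ⊕ ℤ/4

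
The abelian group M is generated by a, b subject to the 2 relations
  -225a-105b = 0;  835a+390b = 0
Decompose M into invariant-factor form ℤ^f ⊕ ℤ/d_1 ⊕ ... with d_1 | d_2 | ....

Answer: M ≅ ℤ/5 ⊕ ℤ/15

Derivation:
rank_ℚ(R)=2; free=2−2=0
SNF(R) diag = [5, 15] → torsion [5, 15]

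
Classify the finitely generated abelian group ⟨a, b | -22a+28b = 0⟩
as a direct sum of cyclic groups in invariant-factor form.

rank_ℚ(R)=1; free=2−1=1
SNF(R) diag = [2] → torsion [2]

Answer: M ≅ ℤ^1 ⊕ ℤ/2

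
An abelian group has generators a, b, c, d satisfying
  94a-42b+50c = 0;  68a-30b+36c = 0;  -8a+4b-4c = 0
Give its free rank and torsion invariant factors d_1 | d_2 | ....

rank_ℚ(R)=3; free=4−3=1
SNF(R) diag = [2, 2, 4] → torsion [2, 2, 4]

Answer: M ≅ ℤ^1 ⊕ ℤ/2 ⊕ ℤ/2 ⊕ ℤ/4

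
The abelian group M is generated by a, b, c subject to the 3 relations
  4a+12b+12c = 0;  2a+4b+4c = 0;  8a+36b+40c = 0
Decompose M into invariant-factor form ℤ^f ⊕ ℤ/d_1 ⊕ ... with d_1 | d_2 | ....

Answer: M ≅ ℤ/2 ⊕ ℤ/4 ⊕ ℤ/4

Derivation:
rank_ℚ(R)=3; free=3−3=0
SNF(R) diag = [2, 4, 4] → torsion [2, 4, 4]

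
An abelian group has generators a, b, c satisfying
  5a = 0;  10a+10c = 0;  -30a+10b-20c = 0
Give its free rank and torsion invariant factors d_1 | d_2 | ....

Answer: M ≅ ℤ/5 ⊕ ℤ/10 ⊕ ℤ/10

Derivation:
rank_ℚ(R)=3; free=3−3=0
SNF(R) diag = [5, 10, 10] → torsion [5, 10, 10]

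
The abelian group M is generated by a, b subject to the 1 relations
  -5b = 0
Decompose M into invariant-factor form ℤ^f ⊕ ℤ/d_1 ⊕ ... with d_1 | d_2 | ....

rank_ℚ(R)=1; free=2−1=1
SNF(R) diag = [5] → torsion [5]

Answer: M ≅ ℤ^1 ⊕ ℤ/5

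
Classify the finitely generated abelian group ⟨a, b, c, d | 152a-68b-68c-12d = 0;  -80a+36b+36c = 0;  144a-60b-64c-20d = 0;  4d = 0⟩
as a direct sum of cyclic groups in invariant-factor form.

Answer: M ≅ ℤ/4 ⊕ ℤ/4 ⊕ ℤ/4 ⊕ ℤ/8

Derivation:
rank_ℚ(R)=4; free=4−4=0
SNF(R) diag = [4, 4, 4, 8] → torsion [4, 4, 4, 8]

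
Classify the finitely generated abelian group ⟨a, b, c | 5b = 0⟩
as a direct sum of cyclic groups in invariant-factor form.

Answer: M ≅ ℤ^2 ⊕ ℤ/5

Derivation:
rank_ℚ(R)=1; free=3−1=2
SNF(R) diag = [5] → torsion [5]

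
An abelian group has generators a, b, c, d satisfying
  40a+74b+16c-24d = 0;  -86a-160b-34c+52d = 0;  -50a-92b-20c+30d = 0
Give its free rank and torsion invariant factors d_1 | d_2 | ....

rank_ℚ(R)=3; free=4−3=1
SNF(R) diag = [2, 2, 2] → torsion [2, 2, 2]

Answer: M ≅ ℤ^1 ⊕ ℤ/2 ⊕ ℤ/2 ⊕ ℤ/2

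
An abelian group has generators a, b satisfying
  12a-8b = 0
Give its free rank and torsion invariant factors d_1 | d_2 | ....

rank_ℚ(R)=1; free=2−1=1
SNF(R) diag = [4] → torsion [4]

Answer: M ≅ ℤ^1 ⊕ ℤ/4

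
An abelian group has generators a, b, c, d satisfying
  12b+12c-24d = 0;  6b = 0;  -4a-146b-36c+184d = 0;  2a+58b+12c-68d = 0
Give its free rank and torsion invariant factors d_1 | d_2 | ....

rank_ℚ(R)=4; free=4−4=0
SNF(R) diag = [2, 6, 12, 24] → torsion [2, 6, 12, 24]

Answer: M ≅ ℤ/2 ⊕ ℤ/6 ⊕ ℤ/12 ⊕ ℤ/24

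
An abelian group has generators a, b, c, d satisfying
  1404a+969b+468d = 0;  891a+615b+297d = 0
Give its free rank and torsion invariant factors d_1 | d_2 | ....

rank_ℚ(R)=2; free=4−2=2
SNF(R) diag = [3, 9] → torsion [3, 9]

Answer: M ≅ ℤ^2 ⊕ ℤ/3 ⊕ ℤ/9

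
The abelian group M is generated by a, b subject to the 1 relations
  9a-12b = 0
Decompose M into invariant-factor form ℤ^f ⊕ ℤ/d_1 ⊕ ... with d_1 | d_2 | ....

rank_ℚ(R)=1; free=2−1=1
SNF(R) diag = [3] → torsion [3]

Answer: M ≅ ℤ^1 ⊕ ℤ/3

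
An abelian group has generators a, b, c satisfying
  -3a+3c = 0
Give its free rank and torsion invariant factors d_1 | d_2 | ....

Answer: M ≅ ℤ^2 ⊕ ℤ/3

Derivation:
rank_ℚ(R)=1; free=3−1=2
SNF(R) diag = [3] → torsion [3]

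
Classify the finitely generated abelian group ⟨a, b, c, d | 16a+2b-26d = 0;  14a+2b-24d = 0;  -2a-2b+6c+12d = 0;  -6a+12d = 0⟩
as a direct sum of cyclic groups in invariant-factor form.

rank_ℚ(R)=4; free=4−4=0
SNF(R) diag = [2, 2, 6, 6] → torsion [2, 2, 6, 6]

Answer: M ≅ ℤ/2 ⊕ ℤ/2 ⊕ ℤ/6 ⊕ ℤ/6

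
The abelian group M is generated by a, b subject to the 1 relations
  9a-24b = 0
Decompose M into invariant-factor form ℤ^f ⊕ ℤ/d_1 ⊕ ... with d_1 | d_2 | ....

rank_ℚ(R)=1; free=2−1=1
SNF(R) diag = [3] → torsion [3]

Answer: M ≅ ℤ^1 ⊕ ℤ/3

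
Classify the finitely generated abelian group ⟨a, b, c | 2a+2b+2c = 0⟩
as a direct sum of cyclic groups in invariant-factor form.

Answer: M ≅ ℤ^2 ⊕ ℤ/2

Derivation:
rank_ℚ(R)=1; free=3−1=2
SNF(R) diag = [2] → torsion [2]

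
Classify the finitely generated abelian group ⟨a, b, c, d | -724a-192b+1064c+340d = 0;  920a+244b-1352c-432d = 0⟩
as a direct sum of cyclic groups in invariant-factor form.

rank_ℚ(R)=2; free=4−2=2
SNF(R) diag = [4, 4] → torsion [4, 4]

Answer: M ≅ ℤ^2 ⊕ ℤ/4 ⊕ ℤ/4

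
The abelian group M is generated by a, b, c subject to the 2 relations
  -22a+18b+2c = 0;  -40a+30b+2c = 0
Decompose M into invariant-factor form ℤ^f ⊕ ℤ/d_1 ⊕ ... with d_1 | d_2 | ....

Answer: M ≅ ℤ^1 ⊕ ℤ/2 ⊕ ℤ/6

Derivation:
rank_ℚ(R)=2; free=3−2=1
SNF(R) diag = [2, 6] → torsion [2, 6]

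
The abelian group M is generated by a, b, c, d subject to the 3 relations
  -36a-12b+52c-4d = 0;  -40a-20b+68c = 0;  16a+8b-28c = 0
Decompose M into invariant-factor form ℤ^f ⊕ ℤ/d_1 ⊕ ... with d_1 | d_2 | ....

rank_ℚ(R)=3; free=4−3=1
SNF(R) diag = [4, 4, 4] → torsion [4, 4, 4]

Answer: M ≅ ℤ^1 ⊕ ℤ/4 ⊕ ℤ/4 ⊕ ℤ/4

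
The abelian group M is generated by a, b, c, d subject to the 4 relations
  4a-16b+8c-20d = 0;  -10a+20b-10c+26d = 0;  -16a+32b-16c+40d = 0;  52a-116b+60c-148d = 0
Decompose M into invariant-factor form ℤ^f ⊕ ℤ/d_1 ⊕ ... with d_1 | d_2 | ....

rank_ℚ(R)=4; free=4−4=0
SNF(R) diag = [2, 4, 4, 8] → torsion [2, 4, 4, 8]

Answer: M ≅ ℤ/2 ⊕ ℤ/4 ⊕ ℤ/4 ⊕ ℤ/8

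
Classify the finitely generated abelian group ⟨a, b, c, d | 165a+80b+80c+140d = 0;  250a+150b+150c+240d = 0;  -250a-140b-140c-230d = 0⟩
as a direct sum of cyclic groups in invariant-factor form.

rank_ℚ(R)=3; free=4−3=1
SNF(R) diag = [5, 10, 30] → torsion [5, 10, 30]

Answer: M ≅ ℤ^1 ⊕ ℤ/5 ⊕ ℤ/10 ⊕ ℤ/30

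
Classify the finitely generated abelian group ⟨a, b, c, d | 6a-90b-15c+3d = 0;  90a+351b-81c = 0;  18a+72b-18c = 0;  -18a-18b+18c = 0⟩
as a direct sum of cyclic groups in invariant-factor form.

rank_ℚ(R)=4; free=4−4=0
SNF(R) diag = [3, 9, 18, 54] → torsion [3, 9, 18, 54]

Answer: M ≅ ℤ/3 ⊕ ℤ/9 ⊕ ℤ/18 ⊕ ℤ/54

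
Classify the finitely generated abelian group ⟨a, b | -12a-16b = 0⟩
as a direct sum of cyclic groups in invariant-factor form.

Answer: M ≅ ℤ^1 ⊕ ℤ/4

Derivation:
rank_ℚ(R)=1; free=2−1=1
SNF(R) diag = [4] → torsion [4]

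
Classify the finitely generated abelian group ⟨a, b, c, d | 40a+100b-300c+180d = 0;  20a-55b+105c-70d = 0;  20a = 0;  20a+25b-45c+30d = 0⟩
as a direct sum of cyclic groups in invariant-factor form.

Answer: M ≅ ℤ/5 ⊕ ℤ/10 ⊕ ℤ/20 ⊕ ℤ/60

Derivation:
rank_ℚ(R)=4; free=4−4=0
SNF(R) diag = [5, 10, 20, 60] → torsion [5, 10, 20, 60]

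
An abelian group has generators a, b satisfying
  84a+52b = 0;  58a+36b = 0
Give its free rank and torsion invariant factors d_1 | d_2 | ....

Answer: M ≅ ℤ/2 ⊕ ℤ/4

Derivation:
rank_ℚ(R)=2; free=2−2=0
SNF(R) diag = [2, 4] → torsion [2, 4]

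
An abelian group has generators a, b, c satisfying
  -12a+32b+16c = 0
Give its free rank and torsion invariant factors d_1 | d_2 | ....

Answer: M ≅ ℤ^2 ⊕ ℤ/4

Derivation:
rank_ℚ(R)=1; free=3−1=2
SNF(R) diag = [4] → torsion [4]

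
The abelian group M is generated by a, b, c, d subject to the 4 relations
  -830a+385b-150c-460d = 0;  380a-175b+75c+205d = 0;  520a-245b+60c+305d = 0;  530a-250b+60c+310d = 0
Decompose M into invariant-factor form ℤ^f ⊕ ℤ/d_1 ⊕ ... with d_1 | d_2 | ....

Answer: M ≅ ℤ/5 ⊕ ℤ/15 ⊕ ℤ/15 ⊕ ℤ/30

Derivation:
rank_ℚ(R)=4; free=4−4=0
SNF(R) diag = [5, 15, 15, 30] → torsion [5, 15, 15, 30]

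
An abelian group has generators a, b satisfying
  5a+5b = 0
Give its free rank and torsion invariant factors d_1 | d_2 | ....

Answer: M ≅ ℤ^1 ⊕ ℤ/5

Derivation:
rank_ℚ(R)=1; free=2−1=1
SNF(R) diag = [5] → torsion [5]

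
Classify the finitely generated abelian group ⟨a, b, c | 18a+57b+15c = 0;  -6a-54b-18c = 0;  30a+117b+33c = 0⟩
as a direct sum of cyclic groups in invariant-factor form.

Answer: M ≅ ℤ/3 ⊕ ℤ/6 ⊕ ℤ/6

Derivation:
rank_ℚ(R)=3; free=3−3=0
SNF(R) diag = [3, 6, 6] → torsion [3, 6, 6]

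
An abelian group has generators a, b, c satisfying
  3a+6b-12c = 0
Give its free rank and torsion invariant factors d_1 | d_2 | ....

rank_ℚ(R)=1; free=3−1=2
SNF(R) diag = [3] → torsion [3]

Answer: M ≅ ℤ^2 ⊕ ℤ/3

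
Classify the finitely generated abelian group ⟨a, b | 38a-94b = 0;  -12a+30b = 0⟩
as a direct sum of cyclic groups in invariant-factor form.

rank_ℚ(R)=2; free=2−2=0
SNF(R) diag = [2, 6] → torsion [2, 6]

Answer: M ≅ ℤ/2 ⊕ ℤ/6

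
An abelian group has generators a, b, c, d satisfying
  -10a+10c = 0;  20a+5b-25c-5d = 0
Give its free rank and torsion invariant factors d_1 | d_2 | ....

rank_ℚ(R)=2; free=4−2=2
SNF(R) diag = [5, 10] → torsion [5, 10]

Answer: M ≅ ℤ^2 ⊕ ℤ/5 ⊕ ℤ/10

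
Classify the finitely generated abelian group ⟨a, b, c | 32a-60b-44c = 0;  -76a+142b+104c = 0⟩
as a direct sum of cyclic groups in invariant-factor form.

rank_ℚ(R)=2; free=3−2=1
SNF(R) diag = [2, 4] → torsion [2, 4]

Answer: M ≅ ℤ^1 ⊕ ℤ/2 ⊕ ℤ/4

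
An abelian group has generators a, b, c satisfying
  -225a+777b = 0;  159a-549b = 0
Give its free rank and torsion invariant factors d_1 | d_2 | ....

rank_ℚ(R)=2; free=3−2=1
SNF(R) diag = [3, 6] → torsion [3, 6]

Answer: M ≅ ℤ^1 ⊕ ℤ/3 ⊕ ℤ/6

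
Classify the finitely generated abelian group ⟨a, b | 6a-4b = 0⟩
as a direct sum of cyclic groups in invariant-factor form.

rank_ℚ(R)=1; free=2−1=1
SNF(R) diag = [2] → torsion [2]

Answer: M ≅ ℤ^1 ⊕ ℤ/2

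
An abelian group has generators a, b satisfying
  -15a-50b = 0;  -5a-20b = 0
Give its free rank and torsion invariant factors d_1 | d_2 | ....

rank_ℚ(R)=2; free=2−2=0
SNF(R) diag = [5, 10] → torsion [5, 10]

Answer: M ≅ ℤ/5 ⊕ ℤ/10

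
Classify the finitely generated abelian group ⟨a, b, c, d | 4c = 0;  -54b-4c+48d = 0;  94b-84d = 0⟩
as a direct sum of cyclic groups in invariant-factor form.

Answer: M ≅ ℤ^1 ⊕ ℤ/2 ⊕ ℤ/4 ⊕ ℤ/12

Derivation:
rank_ℚ(R)=3; free=4−3=1
SNF(R) diag = [2, 4, 12] → torsion [2, 4, 12]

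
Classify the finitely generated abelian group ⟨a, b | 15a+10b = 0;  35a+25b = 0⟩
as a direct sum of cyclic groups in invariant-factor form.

Answer: M ≅ ℤ/5 ⊕ ℤ/5

Derivation:
rank_ℚ(R)=2; free=2−2=0
SNF(R) diag = [5, 5] → torsion [5, 5]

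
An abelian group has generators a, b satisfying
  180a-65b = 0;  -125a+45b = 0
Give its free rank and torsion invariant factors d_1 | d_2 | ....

Answer: M ≅ ℤ/5 ⊕ ℤ/5

Derivation:
rank_ℚ(R)=2; free=2−2=0
SNF(R) diag = [5, 5] → torsion [5, 5]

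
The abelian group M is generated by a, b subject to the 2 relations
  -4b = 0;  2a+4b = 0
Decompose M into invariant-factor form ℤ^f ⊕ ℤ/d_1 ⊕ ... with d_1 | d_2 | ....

Answer: M ≅ ℤ/2 ⊕ ℤ/4

Derivation:
rank_ℚ(R)=2; free=2−2=0
SNF(R) diag = [2, 4] → torsion [2, 4]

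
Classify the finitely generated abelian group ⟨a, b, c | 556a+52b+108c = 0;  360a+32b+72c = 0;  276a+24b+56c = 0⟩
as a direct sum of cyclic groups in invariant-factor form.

Answer: M ≅ ℤ/4 ⊕ ℤ/4 ⊕ ℤ/8

Derivation:
rank_ℚ(R)=3; free=3−3=0
SNF(R) diag = [4, 4, 8] → torsion [4, 4, 8]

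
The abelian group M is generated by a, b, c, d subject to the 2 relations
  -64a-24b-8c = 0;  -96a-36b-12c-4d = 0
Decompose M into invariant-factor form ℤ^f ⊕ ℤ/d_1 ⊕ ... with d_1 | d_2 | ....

Answer: M ≅ ℤ^2 ⊕ ℤ/4 ⊕ ℤ/8

Derivation:
rank_ℚ(R)=2; free=4−2=2
SNF(R) diag = [4, 8] → torsion [4, 8]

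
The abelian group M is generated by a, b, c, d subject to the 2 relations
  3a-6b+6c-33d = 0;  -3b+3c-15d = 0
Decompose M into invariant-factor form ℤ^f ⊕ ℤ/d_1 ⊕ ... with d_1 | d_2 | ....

Answer: M ≅ ℤ^2 ⊕ ℤ/3 ⊕ ℤ/3

Derivation:
rank_ℚ(R)=2; free=4−2=2
SNF(R) diag = [3, 3] → torsion [3, 3]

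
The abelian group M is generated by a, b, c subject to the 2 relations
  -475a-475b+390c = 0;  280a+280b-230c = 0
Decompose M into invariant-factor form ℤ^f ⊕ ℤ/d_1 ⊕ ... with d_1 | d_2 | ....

rank_ℚ(R)=2; free=3−2=1
SNF(R) diag = [5, 10] → torsion [5, 10]

Answer: M ≅ ℤ^1 ⊕ ℤ/5 ⊕ ℤ/10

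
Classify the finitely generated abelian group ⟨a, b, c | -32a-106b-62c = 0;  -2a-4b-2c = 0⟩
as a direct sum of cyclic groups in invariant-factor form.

Answer: M ≅ ℤ^1 ⊕ ℤ/2 ⊕ ℤ/6

Derivation:
rank_ℚ(R)=2; free=3−2=1
SNF(R) diag = [2, 6] → torsion [2, 6]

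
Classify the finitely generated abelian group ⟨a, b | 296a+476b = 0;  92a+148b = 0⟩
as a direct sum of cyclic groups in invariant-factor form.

Answer: M ≅ ℤ/4 ⊕ ℤ/4

Derivation:
rank_ℚ(R)=2; free=2−2=0
SNF(R) diag = [4, 4] → torsion [4, 4]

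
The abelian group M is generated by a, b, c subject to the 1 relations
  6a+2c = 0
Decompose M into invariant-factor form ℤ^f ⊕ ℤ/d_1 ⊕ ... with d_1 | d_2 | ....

Answer: M ≅ ℤ^2 ⊕ ℤ/2

Derivation:
rank_ℚ(R)=1; free=3−1=2
SNF(R) diag = [2] → torsion [2]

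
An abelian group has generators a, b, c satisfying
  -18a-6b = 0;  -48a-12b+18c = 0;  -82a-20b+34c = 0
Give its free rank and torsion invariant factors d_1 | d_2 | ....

rank_ℚ(R)=3; free=3−3=0
SNF(R) diag = [2, 6, 6] → torsion [2, 6, 6]

Answer: M ≅ ℤ/2 ⊕ ℤ/6 ⊕ ℤ/6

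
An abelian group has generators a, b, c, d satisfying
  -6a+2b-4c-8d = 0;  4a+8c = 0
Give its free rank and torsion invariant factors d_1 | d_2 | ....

Answer: M ≅ ℤ^2 ⊕ ℤ/2 ⊕ ℤ/4

Derivation:
rank_ℚ(R)=2; free=4−2=2
SNF(R) diag = [2, 4] → torsion [2, 4]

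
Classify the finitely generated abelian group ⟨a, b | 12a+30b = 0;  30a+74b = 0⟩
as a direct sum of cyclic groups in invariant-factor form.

Answer: M ≅ ℤ/2 ⊕ ℤ/6

Derivation:
rank_ℚ(R)=2; free=2−2=0
SNF(R) diag = [2, 6] → torsion [2, 6]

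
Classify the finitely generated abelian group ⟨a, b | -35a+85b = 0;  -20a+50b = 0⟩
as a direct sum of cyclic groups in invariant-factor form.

rank_ℚ(R)=2; free=2−2=0
SNF(R) diag = [5, 10] → torsion [5, 10]

Answer: M ≅ ℤ/5 ⊕ ℤ/10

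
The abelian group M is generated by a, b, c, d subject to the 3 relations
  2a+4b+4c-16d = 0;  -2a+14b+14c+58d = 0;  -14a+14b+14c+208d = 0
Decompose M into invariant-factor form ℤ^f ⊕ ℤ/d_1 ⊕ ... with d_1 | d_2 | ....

rank_ℚ(R)=3; free=4−3=1
SNF(R) diag = [2, 6, 6] → torsion [2, 6, 6]

Answer: M ≅ ℤ^1 ⊕ ℤ/2 ⊕ ℤ/6 ⊕ ℤ/6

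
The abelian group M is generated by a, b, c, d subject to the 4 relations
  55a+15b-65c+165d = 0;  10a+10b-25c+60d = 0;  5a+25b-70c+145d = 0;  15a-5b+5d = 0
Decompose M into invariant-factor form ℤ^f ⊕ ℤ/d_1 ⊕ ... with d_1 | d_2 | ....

Answer: M ≅ ℤ/5 ⊕ ℤ/5 ⊕ ℤ/10 ⊕ ℤ/20

Derivation:
rank_ℚ(R)=4; free=4−4=0
SNF(R) diag = [5, 5, 10, 20] → torsion [5, 5, 10, 20]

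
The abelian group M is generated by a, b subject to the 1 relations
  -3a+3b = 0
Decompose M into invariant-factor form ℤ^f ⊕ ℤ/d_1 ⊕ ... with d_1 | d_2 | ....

Answer: M ≅ ℤ^1 ⊕ ℤ/3

Derivation:
rank_ℚ(R)=1; free=2−1=1
SNF(R) diag = [3] → torsion [3]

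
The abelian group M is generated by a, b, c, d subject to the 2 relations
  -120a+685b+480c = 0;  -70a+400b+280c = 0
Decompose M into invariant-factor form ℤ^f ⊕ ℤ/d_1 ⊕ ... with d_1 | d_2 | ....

rank_ℚ(R)=2; free=4−2=2
SNF(R) diag = [5, 10] → torsion [5, 10]

Answer: M ≅ ℤ^2 ⊕ ℤ/5 ⊕ ℤ/10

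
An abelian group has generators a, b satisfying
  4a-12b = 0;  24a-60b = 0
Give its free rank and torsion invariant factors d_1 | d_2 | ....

rank_ℚ(R)=2; free=2−2=0
SNF(R) diag = [4, 12] → torsion [4, 12]

Answer: M ≅ ℤ/4 ⊕ ℤ/12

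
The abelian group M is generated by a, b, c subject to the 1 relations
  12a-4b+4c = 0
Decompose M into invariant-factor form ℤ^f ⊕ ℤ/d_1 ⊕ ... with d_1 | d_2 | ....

rank_ℚ(R)=1; free=3−1=2
SNF(R) diag = [4] → torsion [4]

Answer: M ≅ ℤ^2 ⊕ ℤ/4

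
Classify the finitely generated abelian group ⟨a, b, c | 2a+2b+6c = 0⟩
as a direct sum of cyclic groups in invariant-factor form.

rank_ℚ(R)=1; free=3−1=2
SNF(R) diag = [2] → torsion [2]

Answer: M ≅ ℤ^2 ⊕ ℤ/2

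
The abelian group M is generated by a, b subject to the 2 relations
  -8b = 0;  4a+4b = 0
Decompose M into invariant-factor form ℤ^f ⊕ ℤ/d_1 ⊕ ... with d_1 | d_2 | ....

Answer: M ≅ ℤ/4 ⊕ ℤ/8

Derivation:
rank_ℚ(R)=2; free=2−2=0
SNF(R) diag = [4, 8] → torsion [4, 8]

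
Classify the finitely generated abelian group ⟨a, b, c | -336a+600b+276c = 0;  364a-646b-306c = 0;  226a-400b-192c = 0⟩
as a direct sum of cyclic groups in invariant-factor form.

rank_ℚ(R)=3; free=3−3=0
SNF(R) diag = [2, 6, 12] → torsion [2, 6, 12]

Answer: M ≅ ℤ/2 ⊕ ℤ/6 ⊕ ℤ/12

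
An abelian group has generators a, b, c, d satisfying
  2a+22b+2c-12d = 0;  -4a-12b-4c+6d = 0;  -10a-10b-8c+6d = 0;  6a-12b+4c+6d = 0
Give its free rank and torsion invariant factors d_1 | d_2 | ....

Answer: M ≅ ℤ/2 ⊕ ℤ/2 ⊕ ℤ/2 ⊕ ℤ/6

Derivation:
rank_ℚ(R)=4; free=4−4=0
SNF(R) diag = [2, 2, 2, 6] → torsion [2, 2, 2, 6]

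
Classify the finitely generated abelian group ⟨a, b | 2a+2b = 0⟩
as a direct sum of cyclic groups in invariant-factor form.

rank_ℚ(R)=1; free=2−1=1
SNF(R) diag = [2] → torsion [2]

Answer: M ≅ ℤ^1 ⊕ ℤ/2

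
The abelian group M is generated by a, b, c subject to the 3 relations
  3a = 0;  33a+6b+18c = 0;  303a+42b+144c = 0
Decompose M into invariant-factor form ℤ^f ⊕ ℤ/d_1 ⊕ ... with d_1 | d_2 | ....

Answer: M ≅ ℤ/3 ⊕ ℤ/6 ⊕ ℤ/18

Derivation:
rank_ℚ(R)=3; free=3−3=0
SNF(R) diag = [3, 6, 18] → torsion [3, 6, 18]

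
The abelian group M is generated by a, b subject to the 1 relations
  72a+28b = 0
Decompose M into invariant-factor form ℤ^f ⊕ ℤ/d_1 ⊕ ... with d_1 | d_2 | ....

Answer: M ≅ ℤ^1 ⊕ ℤ/4

Derivation:
rank_ℚ(R)=1; free=2−1=1
SNF(R) diag = [4] → torsion [4]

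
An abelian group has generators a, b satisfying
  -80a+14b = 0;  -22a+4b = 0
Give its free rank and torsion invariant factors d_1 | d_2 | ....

rank_ℚ(R)=2; free=2−2=0
SNF(R) diag = [2, 6] → torsion [2, 6]

Answer: M ≅ ℤ/2 ⊕ ℤ/6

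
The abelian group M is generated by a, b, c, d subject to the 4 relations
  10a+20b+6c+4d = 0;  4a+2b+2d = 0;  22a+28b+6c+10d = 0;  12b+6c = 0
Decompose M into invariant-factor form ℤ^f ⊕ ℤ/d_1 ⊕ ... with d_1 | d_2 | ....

rank_ℚ(R)=4; free=4−4=0
SNF(R) diag = [2, 2, 2, 6] → torsion [2, 2, 2, 6]

Answer: M ≅ ℤ/2 ⊕ ℤ/2 ⊕ ℤ/2 ⊕ ℤ/6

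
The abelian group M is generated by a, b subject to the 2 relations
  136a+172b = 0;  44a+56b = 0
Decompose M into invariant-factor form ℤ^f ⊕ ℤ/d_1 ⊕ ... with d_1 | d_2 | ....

Answer: M ≅ ℤ/4 ⊕ ℤ/12

Derivation:
rank_ℚ(R)=2; free=2−2=0
SNF(R) diag = [4, 12] → torsion [4, 12]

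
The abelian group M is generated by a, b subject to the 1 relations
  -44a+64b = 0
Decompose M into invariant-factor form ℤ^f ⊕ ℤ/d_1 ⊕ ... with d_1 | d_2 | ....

Answer: M ≅ ℤ^1 ⊕ ℤ/4

Derivation:
rank_ℚ(R)=1; free=2−1=1
SNF(R) diag = [4] → torsion [4]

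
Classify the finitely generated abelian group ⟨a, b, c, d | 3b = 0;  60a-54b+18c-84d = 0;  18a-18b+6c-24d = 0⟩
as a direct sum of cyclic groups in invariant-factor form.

Answer: M ≅ ℤ^1 ⊕ ℤ/3 ⊕ ℤ/6 ⊕ ℤ/6

Derivation:
rank_ℚ(R)=3; free=4−3=1
SNF(R) diag = [3, 6, 6] → torsion [3, 6, 6]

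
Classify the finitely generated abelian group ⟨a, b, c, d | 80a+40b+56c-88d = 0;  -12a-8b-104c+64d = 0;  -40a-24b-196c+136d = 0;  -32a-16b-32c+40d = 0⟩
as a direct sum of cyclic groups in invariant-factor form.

Answer: M ≅ ℤ/4 ⊕ ℤ/4 ⊕ ℤ/8 ⊕ ℤ/24

Derivation:
rank_ℚ(R)=4; free=4−4=0
SNF(R) diag = [4, 4, 8, 24] → torsion [4, 4, 8, 24]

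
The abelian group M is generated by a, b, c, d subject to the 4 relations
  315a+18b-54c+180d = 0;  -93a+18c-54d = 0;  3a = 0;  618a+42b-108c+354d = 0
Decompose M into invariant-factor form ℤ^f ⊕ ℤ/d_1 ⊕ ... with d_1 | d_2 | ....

Answer: M ≅ ℤ/3 ⊕ ℤ/6 ⊕ ℤ/18 ⊕ ℤ/36

Derivation:
rank_ℚ(R)=4; free=4−4=0
SNF(R) diag = [3, 6, 18, 36] → torsion [3, 6, 18, 36]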